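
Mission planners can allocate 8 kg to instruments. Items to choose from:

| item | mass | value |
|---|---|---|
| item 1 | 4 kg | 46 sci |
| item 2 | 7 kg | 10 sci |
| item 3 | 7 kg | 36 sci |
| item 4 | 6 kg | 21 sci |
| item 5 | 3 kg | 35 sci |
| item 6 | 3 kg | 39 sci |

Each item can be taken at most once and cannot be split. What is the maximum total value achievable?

85 sci

Check high-value combinations within 8 kg:
- item 1+item 6: mass 4+3=7, value 46+39=85
- item 1+item 5: mass 4+3=7, value 46+35=81
- item 5+item 6: mass 3+3=6, value 35+39=74
- item 1: mass 4, value 46
Best: 85 sci.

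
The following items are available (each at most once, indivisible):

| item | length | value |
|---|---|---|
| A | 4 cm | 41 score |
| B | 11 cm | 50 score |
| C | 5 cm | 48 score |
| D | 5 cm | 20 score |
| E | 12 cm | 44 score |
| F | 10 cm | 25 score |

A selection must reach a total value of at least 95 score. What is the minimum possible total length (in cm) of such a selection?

Subsets with value ≥ 95, sorted by total length:
- A+C+D: length 14, value 109
- B+C: length 16, value 98
- A+C+F: length 19, value 114
- A+B+C: length 20, value 139
Minimum length: 14 cm.

14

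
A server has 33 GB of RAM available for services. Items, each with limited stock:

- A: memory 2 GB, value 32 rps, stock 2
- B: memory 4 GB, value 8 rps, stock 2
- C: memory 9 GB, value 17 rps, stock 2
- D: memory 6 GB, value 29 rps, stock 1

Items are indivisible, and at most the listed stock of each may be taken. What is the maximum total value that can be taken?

135 rps

Best selections within memory 33 and stock limits:
- 2×A + 1×B + 2×C + 1×D: memory 32, value 135
- 2×A + 2×C + 1×D: memory 28, value 127
- 2×A + 2×B + 1×C + 1×D: memory 27, value 126
- 2×A + 1×B + 1×C + 1×D: memory 23, value 118
Best: 135 rps.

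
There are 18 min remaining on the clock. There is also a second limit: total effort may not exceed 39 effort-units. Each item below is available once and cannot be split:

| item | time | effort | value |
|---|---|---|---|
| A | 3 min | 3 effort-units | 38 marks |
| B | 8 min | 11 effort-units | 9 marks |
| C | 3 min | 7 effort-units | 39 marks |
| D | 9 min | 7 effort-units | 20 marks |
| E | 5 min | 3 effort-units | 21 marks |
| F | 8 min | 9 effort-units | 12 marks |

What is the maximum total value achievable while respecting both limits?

Feasible sets respecting both limits:
- A+C+E: time 11, effort 13, value 98
- A+C+D: time 15, effort 17, value 97
- A+C+F: time 14, effort 19, value 89
- A+B+C: time 14, effort 21, value 86
Best: 98 marks.

98 marks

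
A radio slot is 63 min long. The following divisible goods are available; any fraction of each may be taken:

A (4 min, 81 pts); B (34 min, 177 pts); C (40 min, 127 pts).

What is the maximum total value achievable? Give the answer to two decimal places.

337.38

Take in order of value per unit:
- A (81/4 per unit): all 4 → value 81, running total 81.00
- B (177/34 per unit): all 34 → value 177, running total 258.00
- C (127/40 per unit): 25 of 40 → value 25×127/40 = 79.3750, running total 337.38
Total 337.38.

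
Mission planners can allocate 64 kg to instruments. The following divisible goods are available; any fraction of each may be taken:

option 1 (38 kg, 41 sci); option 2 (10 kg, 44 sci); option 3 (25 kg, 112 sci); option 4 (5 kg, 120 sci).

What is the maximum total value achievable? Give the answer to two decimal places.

301.89

Take in order of value per unit:
- option 4 (120/5 per unit): all 5 → value 120, running total 120.00
- option 3 (112/25 per unit): all 25 → value 112, running total 232.00
- option 2 (44/10 per unit): all 10 → value 44, running total 276.00
- option 1 (41/38 per unit): 24 of 38 → value 24×41/38 = 25.8947, running total 301.89
Total 301.89.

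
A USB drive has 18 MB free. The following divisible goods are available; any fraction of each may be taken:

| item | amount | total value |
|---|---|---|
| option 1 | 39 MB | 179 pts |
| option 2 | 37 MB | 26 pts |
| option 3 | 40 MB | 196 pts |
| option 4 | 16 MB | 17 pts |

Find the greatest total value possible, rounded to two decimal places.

88.20

Take in order of value per unit:
- option 3 (196/40 per unit): 18 of 40 → value 18×196/40 = 88.2000, running total 88.20
Total 88.20.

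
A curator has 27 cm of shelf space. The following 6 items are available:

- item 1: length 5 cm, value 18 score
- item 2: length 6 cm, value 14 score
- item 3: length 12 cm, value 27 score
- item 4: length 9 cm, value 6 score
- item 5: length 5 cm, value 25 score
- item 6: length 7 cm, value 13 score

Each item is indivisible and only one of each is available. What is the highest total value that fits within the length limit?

Check high-value combinations within 27 cm:
- item 1+item 3+item 5: length 5+12+5=22, value 18+27+25=70
- item 1+item 2+item 5+item 6: length 5+6+5+7=23, value 18+14+25+13=70
- item 2+item 3+item 5: length 6+12+5=23, value 14+27+25=66
- item 3+item 5+item 6: length 12+5+7=24, value 27+25+13=65
Best: 70 score.

70 score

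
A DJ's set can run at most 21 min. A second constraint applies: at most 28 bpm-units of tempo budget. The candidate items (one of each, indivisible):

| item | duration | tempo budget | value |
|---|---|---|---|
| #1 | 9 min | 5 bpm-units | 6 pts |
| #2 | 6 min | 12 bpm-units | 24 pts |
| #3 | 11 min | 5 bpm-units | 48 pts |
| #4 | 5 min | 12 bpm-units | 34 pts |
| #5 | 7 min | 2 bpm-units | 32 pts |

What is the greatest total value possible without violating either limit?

Feasible sets respecting both limits:
- #2+#4+#5: duration 18, tempo budget 26, value 90
- #3+#4: duration 16, tempo budget 17, value 82
- #3+#5: duration 18, tempo budget 7, value 80
- #2+#3: duration 17, tempo budget 17, value 72
Best: 90 pts.

90 pts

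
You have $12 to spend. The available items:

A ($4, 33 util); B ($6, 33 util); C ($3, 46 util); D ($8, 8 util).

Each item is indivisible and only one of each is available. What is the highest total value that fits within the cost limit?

79 util

Check high-value combinations within $12:
- A+C: cost 4+3=7, value 33+46=79
- B+C: cost 6+3=9, value 33+46=79
- A+B: cost 4+6=10, value 33+33=66
- C+D: cost 3+8=11, value 46+8=54
- C: cost 3, value 46
Best: 79 util.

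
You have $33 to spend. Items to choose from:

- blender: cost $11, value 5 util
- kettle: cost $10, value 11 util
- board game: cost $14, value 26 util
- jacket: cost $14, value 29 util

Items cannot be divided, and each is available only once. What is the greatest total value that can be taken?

Check high-value combinations within $33:
- board game+jacket: cost 14+14=28, value 26+29=55
- kettle+jacket: cost 10+14=24, value 11+29=40
- kettle+board game: cost 10+14=24, value 11+26=37
- blender+jacket: cost 11+14=25, value 5+29=34
- blender+board game: cost 11+14=25, value 5+26=31
Best: 55 util.

55 util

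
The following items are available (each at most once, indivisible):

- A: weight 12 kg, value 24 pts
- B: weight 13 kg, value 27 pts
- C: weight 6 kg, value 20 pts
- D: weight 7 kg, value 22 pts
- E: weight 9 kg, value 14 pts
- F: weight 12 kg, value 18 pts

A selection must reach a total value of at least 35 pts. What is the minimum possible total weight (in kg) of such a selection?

13

Subsets with value ≥ 35, sorted by total weight:
- C+D: weight 13, value 42
- D+E: weight 16, value 36
- A+C: weight 18, value 44
- C+F: weight 18, value 38
Minimum weight: 13 kg.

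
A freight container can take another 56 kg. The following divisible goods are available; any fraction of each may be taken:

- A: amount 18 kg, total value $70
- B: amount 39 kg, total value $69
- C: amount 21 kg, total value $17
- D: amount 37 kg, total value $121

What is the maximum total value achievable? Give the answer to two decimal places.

Take in order of value per unit:
- A (70/18 per unit): all 18 → value 70, running total 70.00
- D (121/37 per unit): all 37 → value 121, running total 191.00
- B (69/39 per unit): 1 of 39 → value 1×69/39 = 1.7692, running total 192.77
Total 192.77.

192.77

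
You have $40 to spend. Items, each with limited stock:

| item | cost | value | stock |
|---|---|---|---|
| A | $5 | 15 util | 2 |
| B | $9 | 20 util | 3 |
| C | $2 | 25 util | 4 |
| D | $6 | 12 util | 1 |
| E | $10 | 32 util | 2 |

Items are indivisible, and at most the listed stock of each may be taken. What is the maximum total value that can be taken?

Best selections within cost 40 and stock limits:
- 2×A + 4×C + 2×E: cost 38, value 194
- 1×A + 4×C + 1×D + 2×E: cost 39, value 191
- 1×B + 4×C + 2×E: cost 37, value 184
- 2×A + 1×B + 4×C + 1×E: cost 37, value 182
Best: 194 util.

194 util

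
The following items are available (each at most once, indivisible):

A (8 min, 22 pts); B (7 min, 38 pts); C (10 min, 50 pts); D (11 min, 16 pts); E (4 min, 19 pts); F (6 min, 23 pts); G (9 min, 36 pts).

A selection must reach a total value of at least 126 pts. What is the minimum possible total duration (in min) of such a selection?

27

Subsets with value ≥ 126, sorted by total duration:
- B+C+E+F: duration 27, value 130
- A+B+C+E: duration 29, value 129
Minimum duration: 27 min.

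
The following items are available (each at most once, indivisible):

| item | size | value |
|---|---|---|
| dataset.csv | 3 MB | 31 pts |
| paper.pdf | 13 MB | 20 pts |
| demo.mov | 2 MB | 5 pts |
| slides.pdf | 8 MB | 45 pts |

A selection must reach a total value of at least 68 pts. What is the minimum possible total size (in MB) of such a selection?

Subsets with value ≥ 68, sorted by total size:
- dataset.csv+slides.pdf: size 11, value 76
- dataset.csv+demo.mov+slides.pdf: size 13, value 81
- paper.pdf+demo.mov+slides.pdf: size 23, value 70
- dataset.csv+paper.pdf+slides.pdf: size 24, value 96
Minimum size: 11 MB.

11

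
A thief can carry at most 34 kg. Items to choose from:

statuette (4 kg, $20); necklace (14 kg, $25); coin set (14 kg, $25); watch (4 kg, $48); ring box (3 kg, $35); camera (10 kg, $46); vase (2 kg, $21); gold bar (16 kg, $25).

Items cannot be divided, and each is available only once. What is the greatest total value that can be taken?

$175

This is a 0/1 knapsack; check combinations near the capacity.
- necklace+watch+ring box+camera+vase: weight 14+4+3+10+2=33, value 25+48+35+46+21=175
- coin set+watch+ring box+camera+vase: weight 14+4+3+10+2=33, value 25+48+35+46+21=175
- statuette+watch+ring box+camera+vase: weight 4+4+3+10+2=23, value 20+48+35+46+21=170
- statuette+necklace+watch+camera+vase: weight 4+14+4+10+2=34, value 20+25+48+46+21=160
Best: $175.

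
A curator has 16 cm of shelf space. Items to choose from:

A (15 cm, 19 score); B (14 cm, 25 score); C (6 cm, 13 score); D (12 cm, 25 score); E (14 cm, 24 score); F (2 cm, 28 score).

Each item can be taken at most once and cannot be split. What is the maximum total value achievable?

Check high-value combinations within 16 cm:
- D+F: length 12+2=14, value 25+28=53
- B+F: length 14+2=16, value 25+28=53
- E+F: length 14+2=16, value 24+28=52
Best: 53 score.

53 score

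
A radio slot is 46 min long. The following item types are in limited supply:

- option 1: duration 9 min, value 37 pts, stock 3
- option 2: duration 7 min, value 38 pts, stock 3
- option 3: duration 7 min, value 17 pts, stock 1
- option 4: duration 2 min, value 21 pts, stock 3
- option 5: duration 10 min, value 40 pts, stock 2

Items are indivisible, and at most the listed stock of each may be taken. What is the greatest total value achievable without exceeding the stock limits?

254 pts

Top feasible selections:
- 1×option 1 + 3×option 2 + 3×option 4 + 1×option 5: duration 46, value 254
- 2×option 1 + 3×option 2 + 3×option 4: duration 45, value 251
- 3×option 2 + 2×option 4 + 2×option 5: duration 45, value 236
- 3×option 2 + 1×option 3 + 3×option 4 + 1×option 5: duration 44, value 234
Best: 254 pts.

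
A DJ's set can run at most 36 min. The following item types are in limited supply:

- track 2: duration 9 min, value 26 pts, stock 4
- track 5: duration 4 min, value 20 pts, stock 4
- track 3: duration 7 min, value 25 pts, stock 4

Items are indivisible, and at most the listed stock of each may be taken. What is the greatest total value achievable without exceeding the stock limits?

140 pts

Best selections within duration 36 and stock limits:
- 2×track 5 + 4×track 3: duration 36, value 140
- 1×track 2 + 3×track 5 + 2×track 3: duration 35, value 136
- 3×track 5 + 3×track 3: duration 33, value 135
- 2×track 2 + 4×track 5: duration 34, value 132
Best: 140 pts.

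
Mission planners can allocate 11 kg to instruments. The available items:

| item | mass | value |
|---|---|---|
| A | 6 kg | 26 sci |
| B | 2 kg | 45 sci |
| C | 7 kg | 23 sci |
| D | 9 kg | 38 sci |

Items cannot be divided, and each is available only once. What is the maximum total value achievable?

Check high-value combinations within 11 kg:
- B+D: mass 2+9=11, value 45+38=83
- A+B: mass 6+2=8, value 26+45=71
- B+C: mass 2+7=9, value 45+23=68
- B: mass 2, value 45
Best: 83 sci.

83 sci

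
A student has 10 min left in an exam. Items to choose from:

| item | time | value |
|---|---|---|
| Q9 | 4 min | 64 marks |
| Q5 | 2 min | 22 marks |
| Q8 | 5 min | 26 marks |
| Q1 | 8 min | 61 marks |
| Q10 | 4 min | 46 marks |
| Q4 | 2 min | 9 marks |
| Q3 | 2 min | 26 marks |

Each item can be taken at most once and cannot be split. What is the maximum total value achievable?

136 marks

Check high-value combinations within 10 min:
- Q9+Q10+Q3: time 4+4+2=10, value 64+46+26=136
- Q9+Q5+Q10: time 4+2+4=10, value 64+22+46=132
- Q9+Q5+Q4+Q3: time 4+2+2+2=10, value 64+22+9+26=121
- Q9+Q10+Q4: time 4+4+2=10, value 64+46+9=119
- Q9+Q5+Q3: time 4+2+2=8, value 64+22+26=112
Best: 136 marks.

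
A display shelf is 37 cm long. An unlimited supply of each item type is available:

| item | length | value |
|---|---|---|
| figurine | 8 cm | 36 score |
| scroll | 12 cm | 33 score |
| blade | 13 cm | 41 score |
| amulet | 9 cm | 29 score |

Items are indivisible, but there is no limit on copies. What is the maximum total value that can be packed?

149 score

Best value-per-unit is figurine at 36/8; filling with it alone gives 4×36 = 144.
Optimal mix: 3×figurine + 1×blade → length 37, value 149.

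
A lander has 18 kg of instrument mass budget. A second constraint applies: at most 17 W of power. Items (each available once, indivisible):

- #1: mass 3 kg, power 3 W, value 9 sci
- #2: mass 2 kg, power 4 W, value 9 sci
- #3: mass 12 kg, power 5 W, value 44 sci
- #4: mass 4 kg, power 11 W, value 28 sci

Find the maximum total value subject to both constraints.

Feasible sets respecting both limits:
- #3+#4: mass 16, power 16, value 72
- #1+#2+#3: mass 17, power 12, value 62
- #1+#3: mass 15, power 8, value 53
Best: 72 sci.

72 sci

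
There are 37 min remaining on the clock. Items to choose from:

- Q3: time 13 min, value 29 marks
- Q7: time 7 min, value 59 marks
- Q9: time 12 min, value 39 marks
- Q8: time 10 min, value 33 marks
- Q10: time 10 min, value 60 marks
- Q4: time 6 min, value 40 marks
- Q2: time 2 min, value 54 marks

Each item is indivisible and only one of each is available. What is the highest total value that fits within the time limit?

Check high-value combinations within 37 min:
- Q7+Q9+Q10+Q4+Q2: time 7+12+10+6+2=37, value 59+39+60+40+54=252
- Q7+Q8+Q10+Q4+Q2: time 7+10+10+6+2=35, value 59+33+60+40+54=246
- Q7+Q9+Q8+Q4+Q2: time 7+12+10+6+2=37, value 59+39+33+40+54=225
- Q7+Q10+Q4+Q2: time 7+10+6+2=25, value 59+60+40+54=213
Best: 252 marks.

252 marks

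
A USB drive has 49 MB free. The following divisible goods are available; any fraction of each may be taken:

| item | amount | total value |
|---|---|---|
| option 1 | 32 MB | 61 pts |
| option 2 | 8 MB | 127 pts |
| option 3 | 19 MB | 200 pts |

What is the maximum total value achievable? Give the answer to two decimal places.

368.94

Take in order of value per unit:
- option 2 (127/8 per unit): all 8 → value 127, running total 127.00
- option 3 (200/19 per unit): all 19 → value 200, running total 327.00
- option 1 (61/32 per unit): 22 of 32 → value 22×61/32 = 41.9375, running total 368.94
Total 368.94.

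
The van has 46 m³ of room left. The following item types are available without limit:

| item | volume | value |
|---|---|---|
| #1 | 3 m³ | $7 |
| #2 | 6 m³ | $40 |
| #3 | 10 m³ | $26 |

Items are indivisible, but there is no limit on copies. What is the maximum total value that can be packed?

$287

Best value-per-unit is #2 at 40/6; filling with it alone gives 7×40 = 280.
Optimal mix: 1×#1 + 7×#2 → volume 45, value 287.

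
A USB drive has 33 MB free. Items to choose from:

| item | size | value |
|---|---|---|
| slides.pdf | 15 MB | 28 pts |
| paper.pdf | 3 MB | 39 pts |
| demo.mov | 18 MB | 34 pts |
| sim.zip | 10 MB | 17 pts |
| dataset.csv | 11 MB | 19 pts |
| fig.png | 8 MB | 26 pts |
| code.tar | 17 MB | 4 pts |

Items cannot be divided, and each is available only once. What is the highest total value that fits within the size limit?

Check high-value combinations within 33 MB:
- paper.pdf+sim.zip+dataset.csv+fig.png: size 3+10+11+8=32, value 39+17+19+26=101
- paper.pdf+demo.mov+fig.png: size 3+18+8=29, value 39+34+26=99
- slides.pdf+paper.pdf+fig.png: size 15+3+8=26, value 28+39+26=93
- paper.pdf+demo.mov+dataset.csv: size 3+18+11=32, value 39+34+19=92
Best: 101 pts.

101 pts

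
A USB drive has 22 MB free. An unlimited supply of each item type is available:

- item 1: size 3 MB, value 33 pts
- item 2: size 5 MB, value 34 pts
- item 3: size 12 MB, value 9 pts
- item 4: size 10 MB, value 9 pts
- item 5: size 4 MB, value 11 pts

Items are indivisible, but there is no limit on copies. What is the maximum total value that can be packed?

Best value-per-unit is item 1 at 33/3, and filling with it alone uses size 7×3=21. No mix of the others beats 7×33 = 231.

231 pts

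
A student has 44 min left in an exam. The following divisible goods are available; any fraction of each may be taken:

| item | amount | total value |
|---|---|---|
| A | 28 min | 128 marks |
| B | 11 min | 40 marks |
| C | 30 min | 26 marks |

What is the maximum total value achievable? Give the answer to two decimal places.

172.33

Take in order of value per unit:
- A (128/28 per unit): all 28 → value 128, running total 128.00
- B (40/11 per unit): all 11 → value 40, running total 168.00
- C (26/30 per unit): 5 of 30 → value 5×26/30 = 4.3333, running total 172.33
Total 172.33.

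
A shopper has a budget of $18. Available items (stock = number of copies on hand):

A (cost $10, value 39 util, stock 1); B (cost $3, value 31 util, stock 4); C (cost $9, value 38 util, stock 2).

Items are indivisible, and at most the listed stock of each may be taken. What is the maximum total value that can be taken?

Best selections within cost 18 and stock limits:
- 3×B + 1×C: cost 18, value 131
- 4×B: cost 12, value 124
- 1×A + 2×B: cost 16, value 101
Best: 131 util.

131 util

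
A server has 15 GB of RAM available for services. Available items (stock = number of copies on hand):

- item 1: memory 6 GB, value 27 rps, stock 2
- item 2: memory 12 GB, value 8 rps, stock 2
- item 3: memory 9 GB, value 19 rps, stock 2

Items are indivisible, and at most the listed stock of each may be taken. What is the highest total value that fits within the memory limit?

Top feasible selections:
- 2×item 1: memory 12, value 54
- 1×item 1 + 1×item 3: memory 15, value 46
Best: 54 rps.

54 rps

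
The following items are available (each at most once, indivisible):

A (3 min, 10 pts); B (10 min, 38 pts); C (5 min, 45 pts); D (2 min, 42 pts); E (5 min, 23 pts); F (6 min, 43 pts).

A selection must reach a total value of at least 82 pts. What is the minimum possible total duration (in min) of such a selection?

7

Subsets with value ≥ 82, sorted by total duration:
- C+D: duration 7, value 87
- D+F: duration 8, value 85
- A+C+D: duration 10, value 97
Minimum duration: 7 min.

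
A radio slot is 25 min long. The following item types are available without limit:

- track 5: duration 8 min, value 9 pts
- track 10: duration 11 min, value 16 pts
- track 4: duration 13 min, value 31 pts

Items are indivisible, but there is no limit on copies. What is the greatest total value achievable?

47 pts

Best value-per-unit is track 4 at 31/13; filling with it alone gives 1×31 = 31.
Optimal mix: 1×track 10 + 1×track 4 → duration 24, value 47.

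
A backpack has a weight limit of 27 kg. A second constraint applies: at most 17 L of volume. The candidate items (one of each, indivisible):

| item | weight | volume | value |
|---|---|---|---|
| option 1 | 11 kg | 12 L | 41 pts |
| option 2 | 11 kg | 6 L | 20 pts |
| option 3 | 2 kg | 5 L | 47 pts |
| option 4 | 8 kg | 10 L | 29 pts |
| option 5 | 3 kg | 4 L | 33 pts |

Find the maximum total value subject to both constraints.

100 pts

Feasible sets respecting both limits:
- option 2+option 3+option 5: weight 16, volume 15, value 100
- option 1+option 3: weight 13, volume 17, value 88
- option 3+option 5: weight 5, volume 9, value 80
- option 3+option 4: weight 10, volume 15, value 76
Best: 100 pts.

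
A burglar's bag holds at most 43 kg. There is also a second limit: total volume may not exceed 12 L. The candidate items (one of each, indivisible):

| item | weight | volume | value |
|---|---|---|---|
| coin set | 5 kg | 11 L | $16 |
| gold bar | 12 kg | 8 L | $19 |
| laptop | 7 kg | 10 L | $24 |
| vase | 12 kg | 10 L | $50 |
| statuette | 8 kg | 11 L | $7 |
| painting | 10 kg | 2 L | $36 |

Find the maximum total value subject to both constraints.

Feasible sets respecting both limits:
- vase+painting: weight 22, volume 12, value 86
- laptop+painting: weight 17, volume 12, value 60
- gold bar+painting: weight 22, volume 10, value 55
Best: $86.

$86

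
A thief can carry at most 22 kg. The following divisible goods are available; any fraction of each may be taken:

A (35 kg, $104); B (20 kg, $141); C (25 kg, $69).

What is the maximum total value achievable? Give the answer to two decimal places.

146.94

Take in order of value per unit:
- B (141/20 per unit): all 20 → value 141, running total 141.00
- A (104/35 per unit): 2 of 35 → value 2×104/35 = 5.9429, running total 146.94
Total 146.94.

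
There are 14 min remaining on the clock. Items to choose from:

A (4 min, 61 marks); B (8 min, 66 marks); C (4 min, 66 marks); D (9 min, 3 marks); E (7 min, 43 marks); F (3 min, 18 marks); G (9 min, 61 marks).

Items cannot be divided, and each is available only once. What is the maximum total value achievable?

Check high-value combinations within 14 min:
- A+C+F: time 4+4+3=11, value 61+66+18=145
- B+C: time 8+4=12, value 66+66=132
- A+C: time 4+4=8, value 61+66=127
- A+B: time 4+8=12, value 61+66=127
Best: 145 marks.

145 marks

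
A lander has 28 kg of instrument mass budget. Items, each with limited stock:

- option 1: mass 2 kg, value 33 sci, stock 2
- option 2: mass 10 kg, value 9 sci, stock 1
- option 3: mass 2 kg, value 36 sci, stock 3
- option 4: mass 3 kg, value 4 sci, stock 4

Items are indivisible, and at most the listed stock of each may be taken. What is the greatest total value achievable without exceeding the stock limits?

Top feasible selections:
- 2×option 1 + 1×option 2 + 3×option 3 + 2×option 4: mass 26, value 191
- 2×option 1 + 3×option 3 + 4×option 4: mass 22, value 190
- 2×option 1 + 1×option 2 + 3×option 3 + 1×option 4: mass 23, value 187
- 2×option 1 + 3×option 3 + 3×option 4: mass 19, value 186
Best: 191 sci.

191 sci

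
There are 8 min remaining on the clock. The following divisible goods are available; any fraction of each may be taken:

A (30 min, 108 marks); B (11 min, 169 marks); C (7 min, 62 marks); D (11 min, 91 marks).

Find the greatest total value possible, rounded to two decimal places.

122.91

Take in order of value per unit:
- B (169/11 per unit): 8 of 11 → value 8×169/11 = 122.9091, running total 122.91
Total 122.91.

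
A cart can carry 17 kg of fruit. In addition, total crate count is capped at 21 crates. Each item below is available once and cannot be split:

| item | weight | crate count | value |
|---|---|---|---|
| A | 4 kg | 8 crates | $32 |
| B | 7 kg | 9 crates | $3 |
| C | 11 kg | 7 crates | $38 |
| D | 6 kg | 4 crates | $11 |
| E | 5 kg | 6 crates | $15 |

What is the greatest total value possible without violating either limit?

$70

Feasible sets respecting both limits:
- A+C: weight 15, crate count 15, value 70
- A+D+E: weight 15, crate count 18, value 58
- C+E: weight 16, crate count 13, value 53
- C+D: weight 17, crate count 11, value 49
Best: $70.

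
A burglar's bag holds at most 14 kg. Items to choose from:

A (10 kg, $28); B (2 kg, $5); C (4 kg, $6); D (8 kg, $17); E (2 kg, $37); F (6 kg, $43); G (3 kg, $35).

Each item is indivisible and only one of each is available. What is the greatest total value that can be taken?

$120

Check high-value combinations within 14 kg:
- B+E+F+G: weight 2+2+6+3=13, value 5+37+43+35=120
- E+F+G: weight 2+6+3=11, value 37+43+35=115
- B+C+E+F: weight 2+4+2+6=14, value 5+6+37+43=91
- D+E+G: weight 8+2+3=13, value 17+37+35=89
Best: $120.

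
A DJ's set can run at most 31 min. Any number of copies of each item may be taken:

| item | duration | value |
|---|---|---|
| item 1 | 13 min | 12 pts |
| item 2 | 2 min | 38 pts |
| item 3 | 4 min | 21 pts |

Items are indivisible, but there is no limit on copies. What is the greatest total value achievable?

Best value-per-unit is item 2 at 38/2, and filling with it alone uses duration 15×2=30. No mix of the others beats 15×38 = 570.

570 pts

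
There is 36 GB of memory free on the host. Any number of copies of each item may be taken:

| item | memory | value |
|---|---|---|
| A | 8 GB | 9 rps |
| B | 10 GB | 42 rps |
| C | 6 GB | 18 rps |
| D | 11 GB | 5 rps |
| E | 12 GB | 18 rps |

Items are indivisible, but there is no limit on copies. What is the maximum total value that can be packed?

Best value-per-unit is B at 42/10; filling with it alone gives 3×42 = 126.
Optimal mix: 3×B + 1×C → memory 36, value 144.

144 rps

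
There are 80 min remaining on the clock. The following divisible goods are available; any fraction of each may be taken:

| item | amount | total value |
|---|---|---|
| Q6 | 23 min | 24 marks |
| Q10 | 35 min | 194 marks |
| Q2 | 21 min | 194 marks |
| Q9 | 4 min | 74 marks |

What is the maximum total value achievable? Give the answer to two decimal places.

Take in order of value per unit:
- Q9 (74/4 per unit): all 4 → value 74, running total 74.00
- Q2 (194/21 per unit): all 21 → value 194, running total 268.00
- Q10 (194/35 per unit): all 35 → value 194, running total 462.00
- Q6 (24/23 per unit): 20 of 23 → value 20×24/23 = 20.8696, running total 482.87
Total 482.87.

482.87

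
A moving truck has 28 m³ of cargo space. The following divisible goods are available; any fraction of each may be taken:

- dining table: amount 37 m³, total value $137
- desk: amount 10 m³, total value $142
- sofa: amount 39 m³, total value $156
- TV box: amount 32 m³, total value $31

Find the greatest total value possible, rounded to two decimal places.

Take in order of value per unit:
- desk (142/10 per unit): all 10 → value 142, running total 142.00
- sofa (156/39 per unit): 18 of 39 → value 18×156/39 = 72.0000, running total 214.00
Total 214.00.

214.00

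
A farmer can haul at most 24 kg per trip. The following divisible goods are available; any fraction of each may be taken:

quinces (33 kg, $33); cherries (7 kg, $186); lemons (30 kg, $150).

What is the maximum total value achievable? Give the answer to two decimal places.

Take in order of value per unit:
- cherries (186/7 per unit): all 7 → value 186, running total 186.00
- lemons (150/30 per unit): 17 of 30 → value 17×150/30 = 85.0000, running total 271.00
Total 271.00.

271.00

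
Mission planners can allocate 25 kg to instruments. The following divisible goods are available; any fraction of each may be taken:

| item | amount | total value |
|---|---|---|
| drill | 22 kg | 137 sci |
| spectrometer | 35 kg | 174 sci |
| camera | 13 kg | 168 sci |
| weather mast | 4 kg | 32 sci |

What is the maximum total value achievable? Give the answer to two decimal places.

249.82

Take in order of value per unit:
- camera (168/13 per unit): all 13 → value 168, running total 168.00
- weather mast (32/4 per unit): all 4 → value 32, running total 200.00
- drill (137/22 per unit): 8 of 22 → value 8×137/22 = 49.8182, running total 249.82
Total 249.82.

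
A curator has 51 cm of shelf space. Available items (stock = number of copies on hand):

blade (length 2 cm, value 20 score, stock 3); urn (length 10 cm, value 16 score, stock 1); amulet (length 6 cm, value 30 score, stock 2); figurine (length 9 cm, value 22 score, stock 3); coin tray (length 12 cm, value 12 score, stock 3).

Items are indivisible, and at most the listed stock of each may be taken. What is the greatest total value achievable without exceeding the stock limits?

Top feasible selections:
- 3×blade + 2×amulet + 3×figurine: length 45, value 186
- 3×blade + 1×urn + 2×amulet + 2×figurine: length 46, value 180
- 3×blade + 2×amulet + 2×figurine + 1×coin tray: length 48, value 176
Best: 186 score.

186 score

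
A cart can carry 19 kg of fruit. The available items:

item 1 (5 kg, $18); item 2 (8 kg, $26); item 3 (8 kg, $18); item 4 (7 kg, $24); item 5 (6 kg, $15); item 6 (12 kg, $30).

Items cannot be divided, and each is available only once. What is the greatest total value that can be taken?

Check high-value combinations within 19 kg:
- item 1+item 2+item 5: weight 5+8+6=19, value 18+26+15=59
- item 1+item 4+item 5: weight 5+7+6=18, value 18+24+15=57
- item 4+item 6: weight 7+12=19, value 24+30=54
- item 1+item 3+item 5: weight 5+8+6=19, value 18+18+15=51
Best: $59.

$59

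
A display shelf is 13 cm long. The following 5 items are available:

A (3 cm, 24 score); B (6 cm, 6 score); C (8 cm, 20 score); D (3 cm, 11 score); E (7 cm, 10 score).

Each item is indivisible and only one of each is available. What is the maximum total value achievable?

45 score

This is a 0/1 knapsack; check combinations near the capacity.
- A+D+E: length 3+3+7=13, value 24+11+10=45
- A+C: length 3+8=11, value 24+20=44
- A+B+D: length 3+6+3=12, value 24+6+11=41
Best: 45 score.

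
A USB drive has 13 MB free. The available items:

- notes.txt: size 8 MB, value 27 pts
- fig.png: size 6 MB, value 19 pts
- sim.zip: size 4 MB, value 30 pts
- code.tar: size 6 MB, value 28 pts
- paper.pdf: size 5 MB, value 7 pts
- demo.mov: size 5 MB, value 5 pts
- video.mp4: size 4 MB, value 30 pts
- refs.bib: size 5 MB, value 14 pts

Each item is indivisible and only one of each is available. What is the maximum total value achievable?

Check high-value combinations within 13 MB:
- sim.zip+video.mp4+refs.bib: size 4+4+5=13, value 30+30+14=74
- sim.zip+paper.pdf+video.mp4: size 4+5+4=13, value 30+7+30=67
- sim.zip+demo.mov+video.mp4: size 4+5+4=13, value 30+5+30=65
Best: 74 pts.

74 pts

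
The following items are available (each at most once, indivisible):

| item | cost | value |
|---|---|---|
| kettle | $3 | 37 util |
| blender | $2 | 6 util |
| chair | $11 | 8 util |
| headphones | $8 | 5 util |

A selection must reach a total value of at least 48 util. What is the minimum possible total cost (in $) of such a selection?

Subsets with value ≥ 48, sorted by total cost:
- kettle+blender+headphones: cost 13, value 48
- kettle+blender+chair: cost 16, value 51
Minimum cost: 13 $.

13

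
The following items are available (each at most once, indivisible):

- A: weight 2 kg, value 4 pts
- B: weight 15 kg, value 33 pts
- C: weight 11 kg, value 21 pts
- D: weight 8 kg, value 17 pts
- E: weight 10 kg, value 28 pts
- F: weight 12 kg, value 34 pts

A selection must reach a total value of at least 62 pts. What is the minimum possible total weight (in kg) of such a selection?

22

Subsets with value ≥ 62, sorted by total weight:
- E+F: weight 22, value 62
- A+E+F: weight 24, value 66
- B+F: weight 27, value 67
- A+B+E: weight 27, value 65
Minimum weight: 22 kg.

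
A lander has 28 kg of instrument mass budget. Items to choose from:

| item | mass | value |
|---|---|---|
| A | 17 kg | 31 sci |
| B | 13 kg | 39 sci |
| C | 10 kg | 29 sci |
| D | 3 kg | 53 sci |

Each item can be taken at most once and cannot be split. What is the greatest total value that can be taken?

Check high-value combinations within 28 kg:
- B+C+D: mass 13+10+3=26, value 39+29+53=121
- B+D: mass 13+3=16, value 39+53=92
- A+D: mass 17+3=20, value 31+53=84
Best: 121 sci.

121 sci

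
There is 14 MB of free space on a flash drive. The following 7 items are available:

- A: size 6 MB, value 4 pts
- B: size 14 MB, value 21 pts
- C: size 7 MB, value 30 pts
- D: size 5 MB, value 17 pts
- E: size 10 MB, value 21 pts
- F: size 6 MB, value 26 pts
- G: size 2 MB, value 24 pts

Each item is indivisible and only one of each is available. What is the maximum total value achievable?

Check high-value combinations within 14 MB:
- C+D+G: size 7+5+2=14, value 30+17+24=71
- D+F+G: size 5+6+2=13, value 17+26+24=67
- C+F: size 7+6=13, value 30+26=56
- C+G: size 7+2=9, value 30+24=54
- A+F+G: size 6+6+2=14, value 4+26+24=54
Best: 71 pts.

71 pts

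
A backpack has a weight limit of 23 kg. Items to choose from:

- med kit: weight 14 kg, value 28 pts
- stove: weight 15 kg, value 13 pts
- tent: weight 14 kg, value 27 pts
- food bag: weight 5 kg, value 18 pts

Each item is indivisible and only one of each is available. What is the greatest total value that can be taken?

46 pts

Check high-value combinations within 23 kg:
- med kit+food bag: weight 14+5=19, value 28+18=46
- tent+food bag: weight 14+5=19, value 27+18=45
- stove+food bag: weight 15+5=20, value 13+18=31
- med kit: weight 14, value 28
- tent: weight 14, value 27
Best: 46 pts.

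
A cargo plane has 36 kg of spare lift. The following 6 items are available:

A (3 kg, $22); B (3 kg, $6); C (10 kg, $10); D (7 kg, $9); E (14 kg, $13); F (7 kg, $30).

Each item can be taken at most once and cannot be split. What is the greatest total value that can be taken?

$80

Check high-value combinations within 36 kg:
- A+B+D+E+F: weight 3+3+7+14+7=34, value 22+6+9+13+30=80
- A+B+C+D+F: weight 3+3+10+7+7=30, value 22+6+10+9+30=77
- A+C+E+F: weight 3+10+14+7=34, value 22+10+13+30=75
Best: $80.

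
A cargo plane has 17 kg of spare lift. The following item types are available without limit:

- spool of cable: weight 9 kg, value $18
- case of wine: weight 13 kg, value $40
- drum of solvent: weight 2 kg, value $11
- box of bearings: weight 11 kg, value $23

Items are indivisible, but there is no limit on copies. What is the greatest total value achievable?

Best value-per-unit is drum of solvent at 11/2, and filling with it alone uses weight 8×2=16. No mix of the others beats 8×11 = 88.

$88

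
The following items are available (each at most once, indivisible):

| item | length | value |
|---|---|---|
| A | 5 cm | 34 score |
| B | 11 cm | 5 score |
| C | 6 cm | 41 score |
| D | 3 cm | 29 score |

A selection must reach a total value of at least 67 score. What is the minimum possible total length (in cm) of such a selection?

9

Subsets with value ≥ 67, sorted by total length:
- C+D: length 9, value 70
- A+C: length 11, value 75
- A+C+D: length 14, value 104
- A+B+D: length 19, value 68
Minimum length: 9 cm.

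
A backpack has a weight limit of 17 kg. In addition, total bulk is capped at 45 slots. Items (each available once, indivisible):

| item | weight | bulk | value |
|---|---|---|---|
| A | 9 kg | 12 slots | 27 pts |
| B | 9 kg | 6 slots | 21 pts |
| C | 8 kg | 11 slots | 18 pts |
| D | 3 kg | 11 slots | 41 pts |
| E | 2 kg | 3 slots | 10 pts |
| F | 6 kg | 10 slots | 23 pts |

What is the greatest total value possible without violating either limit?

82 pts

Feasible sets respecting both limits:
- C+D+F: weight 17, bulk 32, value 82
- A+D+E: weight 14, bulk 26, value 78
- D+E+F: weight 11, bulk 24, value 74
- B+D+E: weight 14, bulk 20, value 72
Best: 82 pts.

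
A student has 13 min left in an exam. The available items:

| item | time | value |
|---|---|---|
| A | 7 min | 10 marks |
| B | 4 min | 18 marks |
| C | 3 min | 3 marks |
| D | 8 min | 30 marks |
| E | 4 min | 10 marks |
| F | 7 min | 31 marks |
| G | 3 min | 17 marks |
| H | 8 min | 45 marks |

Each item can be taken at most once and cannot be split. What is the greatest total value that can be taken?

Check high-value combinations within 13 min:
- B+H: time 4+8=12, value 18+45=63
- G+H: time 3+8=11, value 17+45=62
- E+H: time 4+8=12, value 10+45=55
- C+F+G: time 3+7+3=13, value 3+31+17=51
Best: 63 marks.

63 marks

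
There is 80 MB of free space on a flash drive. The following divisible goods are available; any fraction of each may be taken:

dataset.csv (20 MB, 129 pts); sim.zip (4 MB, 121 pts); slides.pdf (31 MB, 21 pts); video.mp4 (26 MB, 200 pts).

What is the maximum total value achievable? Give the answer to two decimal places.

470.32

Take in order of value per unit:
- sim.zip (121/4 per unit): all 4 → value 121, running total 121.00
- video.mp4 (200/26 per unit): all 26 → value 200, running total 321.00
- dataset.csv (129/20 per unit): all 20 → value 129, running total 450.00
- slides.pdf (21/31 per unit): 30 of 31 → value 30×21/31 = 20.3226, running total 470.32
Total 470.32.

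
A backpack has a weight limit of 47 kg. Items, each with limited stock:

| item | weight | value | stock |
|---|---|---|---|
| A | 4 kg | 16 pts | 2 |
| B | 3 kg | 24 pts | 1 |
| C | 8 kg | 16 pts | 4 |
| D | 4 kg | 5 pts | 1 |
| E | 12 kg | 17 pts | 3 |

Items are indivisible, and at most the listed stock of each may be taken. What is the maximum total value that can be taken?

125 pts

Best selections within weight 47 and stock limits:
- 2×A + 1×B + 4×C + 1×D: weight 47, value 125
- 2×A + 1×B + 3×C + 1×E: weight 47, value 121
Best: 125 pts.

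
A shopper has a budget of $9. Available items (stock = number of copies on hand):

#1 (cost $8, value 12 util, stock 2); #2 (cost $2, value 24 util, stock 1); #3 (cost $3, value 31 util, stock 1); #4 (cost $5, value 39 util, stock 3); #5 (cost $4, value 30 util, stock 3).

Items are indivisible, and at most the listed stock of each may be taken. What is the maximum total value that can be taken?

Top feasible selections:
- 1×#2 + 1×#3 + 1×#5: cost 9, value 85
- 1×#3 + 1×#4: cost 8, value 70
- 1×#4 + 1×#5: cost 9, value 69
- 1×#2 + 1×#4: cost 7, value 63
Best: 85 util.

85 util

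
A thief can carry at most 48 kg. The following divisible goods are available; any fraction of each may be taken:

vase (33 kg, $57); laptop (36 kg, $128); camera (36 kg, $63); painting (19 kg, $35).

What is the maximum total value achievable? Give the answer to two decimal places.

150.11

Take in order of value per unit:
- laptop (128/36 per unit): all 36 → value 128, running total 128.00
- painting (35/19 per unit): 12 of 19 → value 12×35/19 = 22.1053, running total 150.11
Total 150.11.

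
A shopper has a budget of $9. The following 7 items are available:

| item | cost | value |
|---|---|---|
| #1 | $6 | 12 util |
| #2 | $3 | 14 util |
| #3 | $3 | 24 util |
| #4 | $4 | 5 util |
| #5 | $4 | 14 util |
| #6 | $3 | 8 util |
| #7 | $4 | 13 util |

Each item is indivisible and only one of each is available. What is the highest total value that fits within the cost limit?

46 util

Check high-value combinations within $9:
- #2+#3+#6: cost 3+3+3=9, value 14+24+8=46
- #2+#3: cost 3+3=6, value 14+24=38
- #3+#5: cost 3+4=7, value 24+14=38
- #3+#7: cost 3+4=7, value 24+13=37
Best: 46 util.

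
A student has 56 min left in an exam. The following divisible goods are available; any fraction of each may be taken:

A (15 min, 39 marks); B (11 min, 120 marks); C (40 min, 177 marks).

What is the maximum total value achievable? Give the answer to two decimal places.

310.00

Take in order of value per unit:
- B (120/11 per unit): all 11 → value 120, running total 120.00
- C (177/40 per unit): all 40 → value 177, running total 297.00
- A (39/15 per unit): 5 of 15 → value 5×39/15 = 13.0000, running total 310.00
Total 310.00.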